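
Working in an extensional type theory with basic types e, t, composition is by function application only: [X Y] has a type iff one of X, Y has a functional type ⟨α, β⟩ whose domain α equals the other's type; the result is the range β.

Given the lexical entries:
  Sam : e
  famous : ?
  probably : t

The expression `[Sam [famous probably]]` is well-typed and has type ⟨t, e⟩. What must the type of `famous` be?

⟨t, ⟨e, ⟨t, e⟩⟩⟩

For [Sam [famous probably]] to have type ⟨t, e⟩ with Sam of type e, [famous probably] must be the function: [famous probably] : ⟨e, ⟨t, e⟩⟩.
For [famous probably] to have type ⟨e, ⟨t, e⟩⟩ with probably of type t, famous must be the function: famous : ⟨t, ⟨e, ⟨t, e⟩⟩⟩.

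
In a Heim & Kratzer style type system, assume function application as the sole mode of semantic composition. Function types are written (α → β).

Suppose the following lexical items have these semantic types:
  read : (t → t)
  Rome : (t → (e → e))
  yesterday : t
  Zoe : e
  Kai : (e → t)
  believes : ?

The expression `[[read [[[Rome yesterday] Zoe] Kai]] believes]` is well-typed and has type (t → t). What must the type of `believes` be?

[[read [[[Rome yesterday] Zoe] Kai]] believes] is required to be (t → t). [read [[[Rome yesterday] Zoe] Kai]] : t cannot yield (t → t) as functor, so believes : (t → (t → t)).

(t → (t → t))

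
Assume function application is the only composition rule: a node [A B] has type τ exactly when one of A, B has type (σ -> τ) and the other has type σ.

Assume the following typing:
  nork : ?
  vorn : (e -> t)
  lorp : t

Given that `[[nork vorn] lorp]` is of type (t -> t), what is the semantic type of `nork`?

((e -> t) -> (t -> (t -> t)))

For [[nork vorn] lorp] to have type (t -> t) with lorp of type t, [nork vorn] must be the function: [nork vorn] : (t -> (t -> t)).
For [nork vorn] to have type (t -> (t -> t)) with vorn of type (e -> t), nork must be the function: nork : ((e -> t) -> (t -> (t -> t))).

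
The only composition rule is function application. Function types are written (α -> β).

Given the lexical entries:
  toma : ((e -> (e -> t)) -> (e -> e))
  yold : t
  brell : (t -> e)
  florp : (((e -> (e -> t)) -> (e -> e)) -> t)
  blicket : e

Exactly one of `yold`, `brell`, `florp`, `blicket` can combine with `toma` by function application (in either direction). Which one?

yold : t — no; toma wants (e -> (e -> t)), and yold wants nothing (atomic).
brell : (t -> e) — no; toma wants (e -> (e -> t)), and brell wants t.
florp — combines: florp : (((e -> (e -> t)) -> (e -> e)) -> t) takes toma : ((e -> (e -> t)) -> (e -> e)) as argument, giving t.
blicket : e — no; toma wants (e -> (e -> t)), and blicket wants nothing (atomic).

florp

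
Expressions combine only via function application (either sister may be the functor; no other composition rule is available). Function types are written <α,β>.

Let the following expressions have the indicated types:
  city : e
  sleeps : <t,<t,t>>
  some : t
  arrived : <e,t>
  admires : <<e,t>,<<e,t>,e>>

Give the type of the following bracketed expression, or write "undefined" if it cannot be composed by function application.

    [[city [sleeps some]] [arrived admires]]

[sleeps some]: functor sleeps : <t,<t,t>>, argument some : t; result <t,t>.
At [city [sleeps some]]: neither e nor <t,t> can take the other as argument; the node is ill-typed.

undefined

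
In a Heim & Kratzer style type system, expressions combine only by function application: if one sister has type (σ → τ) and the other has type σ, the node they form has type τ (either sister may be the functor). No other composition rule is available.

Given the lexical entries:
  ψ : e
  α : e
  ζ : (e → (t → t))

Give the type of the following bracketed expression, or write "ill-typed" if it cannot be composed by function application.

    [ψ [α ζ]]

[α ζ]: ζ is (e → (t → t)), α is e; result (t → t).
[ψ [α ζ]]: e and (t → t) cannot combine by function application — type clash.

ill-typed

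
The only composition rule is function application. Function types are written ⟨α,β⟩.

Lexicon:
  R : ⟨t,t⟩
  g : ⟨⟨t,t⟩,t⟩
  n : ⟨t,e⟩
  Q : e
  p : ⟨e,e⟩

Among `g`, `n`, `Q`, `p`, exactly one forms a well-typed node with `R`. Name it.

g — combines: g : ⟨⟨t,t⟩,t⟩ takes R : ⟨t,t⟩ as argument, giving t.
n : ⟨t,e⟩ — neither side's domain matches the other.
Q : e — neither side's domain matches the other.
p : ⟨e,e⟩ — neither side's domain matches the other.

g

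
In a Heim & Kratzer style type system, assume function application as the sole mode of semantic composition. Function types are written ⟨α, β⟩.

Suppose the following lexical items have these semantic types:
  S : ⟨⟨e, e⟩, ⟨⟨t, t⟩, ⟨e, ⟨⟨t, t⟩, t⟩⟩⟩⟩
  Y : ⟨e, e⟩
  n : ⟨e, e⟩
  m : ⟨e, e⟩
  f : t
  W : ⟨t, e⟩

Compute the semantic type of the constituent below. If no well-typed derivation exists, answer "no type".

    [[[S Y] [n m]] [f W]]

[S Y]: S is ⟨⟨e, e⟩, ⟨⟨t, t⟩, ⟨e, ⟨⟨t, t⟩, t⟩⟩⟩⟩, Y is ⟨e, e⟩; result ⟨⟨t, t⟩, ⟨e, ⟨⟨t, t⟩, t⟩⟩⟩.
[n m]: ⟨e, e⟩ and ⟨e, e⟩ cannot combine by function application — type clash.

no type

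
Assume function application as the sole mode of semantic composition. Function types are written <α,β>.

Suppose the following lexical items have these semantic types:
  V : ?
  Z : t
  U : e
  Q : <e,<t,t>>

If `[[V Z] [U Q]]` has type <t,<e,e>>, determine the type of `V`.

<t,<<t,t>,<t,<e,e>>>>

[[V Z] [U Q]] must have type <t,<e,e>>. The sister [U Q] has type <t,t>; that is not a function onto <t,<e,e>>, so [V Z] must be the functor, of type <<t,t>,<t,<e,e>>>.
[V Z] must have type <<t,t>,<t,<e,e>>>. The sister Z has type t; that is not a function onto <<t,t>,<t,<e,e>>>, so V must be the functor, of type <t,<<t,t>,<t,<e,e>>>>.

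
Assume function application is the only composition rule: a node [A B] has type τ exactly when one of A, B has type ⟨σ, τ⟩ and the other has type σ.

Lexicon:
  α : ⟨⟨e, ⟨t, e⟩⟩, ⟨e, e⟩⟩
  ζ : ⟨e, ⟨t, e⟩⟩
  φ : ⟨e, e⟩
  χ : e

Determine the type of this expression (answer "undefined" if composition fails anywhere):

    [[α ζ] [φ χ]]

At [α ζ], α : ⟨⟨e, ⟨t, e⟩⟩, ⟨e, e⟩⟩ takes ζ : ⟨e, ⟨t, e⟩⟩, giving ⟨e, e⟩.
At [φ χ], φ : ⟨e, e⟩ takes χ : e, giving e.
At [[α ζ] [φ χ]], [α ζ] : ⟨e, e⟩ takes [φ χ] : e, giving e.

e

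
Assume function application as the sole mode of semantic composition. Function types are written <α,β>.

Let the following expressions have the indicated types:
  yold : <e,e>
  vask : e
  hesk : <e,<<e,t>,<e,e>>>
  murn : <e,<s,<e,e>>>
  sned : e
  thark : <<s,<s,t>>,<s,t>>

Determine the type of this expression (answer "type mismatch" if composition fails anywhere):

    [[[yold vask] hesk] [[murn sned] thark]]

[yold vask]: functor yold : <e,e>, argument vask : e; result e.
[[yold vask] hesk]: functor hesk : <e,<<e,t>,<e,e>>>, argument [yold vask] : e; result <<e,t>,<e,e>>.
[murn sned]: functor murn : <e,<s,<e,e>>>, argument sned : e; result <s,<e,e>>.
[[murn sned] thark]: <s,<e,e>> and <<s,<s,t>>,<s,t>> cannot combine by function application — type clash.

type mismatch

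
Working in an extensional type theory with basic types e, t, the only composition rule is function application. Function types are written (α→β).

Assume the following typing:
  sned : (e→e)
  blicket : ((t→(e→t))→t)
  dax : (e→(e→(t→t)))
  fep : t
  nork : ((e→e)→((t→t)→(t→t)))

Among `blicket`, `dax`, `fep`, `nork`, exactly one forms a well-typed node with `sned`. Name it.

nork

blicket : ((t→(e→t))→t) — no; sned wants e, and blicket wants (t→(e→t)).
dax : (e→(e→(t→t))) — no; sned wants e, and dax wants e.
fep : t — no; sned wants e, and fep wants nothing (atomic).
nork — combines: nork : ((e→e)→((t→t)→(t→t))) takes sned : (e→e) as argument, giving ((t→t)→(t→t)).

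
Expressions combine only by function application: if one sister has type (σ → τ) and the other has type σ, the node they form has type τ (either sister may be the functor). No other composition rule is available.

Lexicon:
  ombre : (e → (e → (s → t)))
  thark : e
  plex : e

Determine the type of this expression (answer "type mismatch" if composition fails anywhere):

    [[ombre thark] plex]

At [ombre thark], ombre : (e → (e → (s → t))) takes thark : e, giving (e → (s → t)).
At [[ombre thark] plex], [ombre thark] : (e → (s → t)) takes plex : e, giving (s → t).

(s → t)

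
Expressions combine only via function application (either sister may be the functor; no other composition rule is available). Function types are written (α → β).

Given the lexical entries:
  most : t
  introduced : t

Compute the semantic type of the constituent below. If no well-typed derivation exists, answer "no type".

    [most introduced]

no type

[most introduced]: t with t — neither is a function whose domain matches the other; composition fails here.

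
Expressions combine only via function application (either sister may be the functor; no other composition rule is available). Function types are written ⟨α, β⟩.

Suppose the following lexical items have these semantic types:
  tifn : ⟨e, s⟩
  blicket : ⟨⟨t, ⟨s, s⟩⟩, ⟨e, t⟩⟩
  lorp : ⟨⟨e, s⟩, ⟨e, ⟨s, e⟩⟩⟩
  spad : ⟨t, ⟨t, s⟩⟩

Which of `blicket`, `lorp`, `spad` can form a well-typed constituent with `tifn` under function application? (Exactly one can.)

lorp

blicket : ⟨⟨t, ⟨s, s⟩⟩, ⟨e, t⟩⟩ — does not combine with tifn.
lorp — combines: lorp : ⟨⟨e, s⟩, ⟨e, ⟨s, e⟩⟩⟩ takes tifn : ⟨e, s⟩ as argument, giving ⟨e, ⟨s, e⟩⟩.
spad : ⟨t, ⟨t, s⟩⟩ — does not combine with tifn.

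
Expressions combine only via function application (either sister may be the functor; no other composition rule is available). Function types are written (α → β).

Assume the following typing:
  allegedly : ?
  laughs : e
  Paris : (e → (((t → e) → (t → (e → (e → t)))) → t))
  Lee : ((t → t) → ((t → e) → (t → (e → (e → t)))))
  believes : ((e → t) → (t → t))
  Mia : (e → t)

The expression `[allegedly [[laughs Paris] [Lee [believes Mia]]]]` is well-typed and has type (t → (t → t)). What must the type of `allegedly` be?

(t → (t → (t → t)))

At [allegedly [[laughs Paris] [Lee [believes Mia]]]] (required: (t → (t → t))): [[laughs Paris] [Lee [believes Mia]]] is t, which is not a function with range (t → (t → t)); hence allegedly is the functor — type (t → (t → (t → t))).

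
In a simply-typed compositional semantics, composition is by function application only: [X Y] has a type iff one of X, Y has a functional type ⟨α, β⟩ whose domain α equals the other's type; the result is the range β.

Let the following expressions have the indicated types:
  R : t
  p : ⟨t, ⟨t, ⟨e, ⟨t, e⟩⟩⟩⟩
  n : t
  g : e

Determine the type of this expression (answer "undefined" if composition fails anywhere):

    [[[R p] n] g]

[R p]: p is ⟨t, ⟨t, ⟨e, ⟨t, e⟩⟩⟩⟩, R is t; result ⟨t, ⟨e, ⟨t, e⟩⟩⟩.
[[R p] n]: [R p] is ⟨t, ⟨e, ⟨t, e⟩⟩⟩, n is t; result ⟨e, ⟨t, e⟩⟩.
[[[R p] n] g]: [[R p] n] is ⟨e, ⟨t, e⟩⟩, g is e; result ⟨t, e⟩.

⟨t, e⟩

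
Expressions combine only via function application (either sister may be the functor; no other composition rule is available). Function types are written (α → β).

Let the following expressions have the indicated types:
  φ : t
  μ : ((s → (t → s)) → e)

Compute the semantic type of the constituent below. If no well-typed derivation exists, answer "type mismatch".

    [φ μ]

type mismatch

[φ μ]: t with ((s → (t → s)) → e) — neither is a function whose domain matches the other; composition fails here.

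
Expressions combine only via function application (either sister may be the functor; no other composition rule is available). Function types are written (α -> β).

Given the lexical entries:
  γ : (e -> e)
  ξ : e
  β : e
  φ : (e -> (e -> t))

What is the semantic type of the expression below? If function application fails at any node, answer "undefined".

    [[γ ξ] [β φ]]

At [γ ξ], γ : (e -> e) takes ξ : e, giving e.
At [β φ], φ : (e -> (e -> t)) takes β : e, giving (e -> t).
At [[γ ξ] [β φ]], [β φ] : (e -> t) takes [γ ξ] : e, giving t.

t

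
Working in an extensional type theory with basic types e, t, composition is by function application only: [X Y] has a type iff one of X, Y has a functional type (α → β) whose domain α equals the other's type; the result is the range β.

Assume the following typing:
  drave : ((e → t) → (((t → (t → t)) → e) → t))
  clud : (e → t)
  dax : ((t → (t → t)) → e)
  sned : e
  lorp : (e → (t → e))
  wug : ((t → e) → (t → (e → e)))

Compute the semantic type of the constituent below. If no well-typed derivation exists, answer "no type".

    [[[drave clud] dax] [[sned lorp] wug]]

[drave clud]: drave is ((e → t) → (((t → (t → t)) → e) → t)), clud is (e → t); result (((t → (t → t)) → e) → t).
[[drave clud] dax]: [drave clud] is (((t → (t → t)) → e) → t), dax is ((t → (t → t)) → e); result t.
[sned lorp]: lorp is (e → (t → e)), sned is e; result (t → e).
[[sned lorp] wug]: wug is ((t → e) → (t → (e → e))), [sned lorp] is (t → e); result (t → (e → e)).
[[[drave clud] dax] [[sned lorp] wug]]: [[sned lorp] wug] is (t → (e → e)), [[drave clud] dax] is t; result (e → e).

(e → e)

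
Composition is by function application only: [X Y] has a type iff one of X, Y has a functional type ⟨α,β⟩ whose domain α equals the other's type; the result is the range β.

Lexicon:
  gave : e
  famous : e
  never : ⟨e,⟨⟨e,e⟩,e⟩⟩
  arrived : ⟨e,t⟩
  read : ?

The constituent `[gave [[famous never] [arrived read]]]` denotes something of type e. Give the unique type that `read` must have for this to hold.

⟨⟨e,t⟩,⟨⟨⟨e,e⟩,e⟩,⟨e,e⟩⟩⟩

For [gave [[famous never] [arrived read]]] to have type e with gave of type e, [[famous never] [arrived read]] must be the function: [[famous never] [arrived read]] : ⟨e,e⟩.
For [[famous never] [arrived read]] to have type ⟨e,e⟩ with [famous never] of type ⟨⟨e,e⟩,e⟩, [arrived read] must be the function: [arrived read] : ⟨⟨⟨e,e⟩,e⟩,⟨e,e⟩⟩.
For [arrived read] to have type ⟨⟨⟨e,e⟩,e⟩,⟨e,e⟩⟩ with arrived of type ⟨e,t⟩, read must be the function: read : ⟨⟨e,t⟩,⟨⟨⟨e,e⟩,e⟩,⟨e,e⟩⟩⟩.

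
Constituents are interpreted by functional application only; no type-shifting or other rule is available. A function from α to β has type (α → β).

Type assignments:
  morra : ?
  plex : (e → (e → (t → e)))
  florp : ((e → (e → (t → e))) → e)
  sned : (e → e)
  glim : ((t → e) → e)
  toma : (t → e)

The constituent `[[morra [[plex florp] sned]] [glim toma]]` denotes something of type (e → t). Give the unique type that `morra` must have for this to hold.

For [[morra [[plex florp] sned]] [glim toma]] to have type (e → t) with [glim toma] of type e, [morra [[plex florp] sned]] must be the function: [morra [[plex florp] sned]] : (e → (e → t)).
For [morra [[plex florp] sned]] to have type (e → (e → t)) with [[plex florp] sned] of type e, morra must be the function: morra : (e → (e → (e → t))).

(e → (e → (e → t)))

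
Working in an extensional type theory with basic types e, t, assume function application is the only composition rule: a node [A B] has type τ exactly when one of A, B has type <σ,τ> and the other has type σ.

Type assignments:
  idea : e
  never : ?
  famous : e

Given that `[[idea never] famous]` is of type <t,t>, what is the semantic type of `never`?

<e,<e,<t,t>>>

At [[idea never] famous] (required: <t,t>): famous is e, which is not a function with range <t,t>; hence [idea never] is the functor — type <e,<t,t>>.
At [idea never] (required: <e,<t,t>>): idea is e, which is not a function with range <e,<t,t>>; hence never is the functor — type <e,<e,<t,t>>>.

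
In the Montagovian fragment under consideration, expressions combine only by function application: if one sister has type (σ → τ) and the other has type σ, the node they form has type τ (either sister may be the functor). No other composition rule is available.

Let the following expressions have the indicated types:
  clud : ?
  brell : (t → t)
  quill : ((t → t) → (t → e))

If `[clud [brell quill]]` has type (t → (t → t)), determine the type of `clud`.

((t → e) → (t → (t → t)))

At [clud [brell quill]] (required: (t → (t → t))): [brell quill] is (t → e), which is not a function with range (t → (t → t)); hence clud is the functor — type ((t → e) → (t → (t → t))).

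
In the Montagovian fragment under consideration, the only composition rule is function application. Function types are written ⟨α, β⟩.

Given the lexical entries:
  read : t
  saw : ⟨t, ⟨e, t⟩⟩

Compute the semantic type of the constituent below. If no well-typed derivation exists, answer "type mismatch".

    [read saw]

⟨e, t⟩

At [read saw], saw : ⟨t, ⟨e, t⟩⟩ takes read : t, giving ⟨e, t⟩.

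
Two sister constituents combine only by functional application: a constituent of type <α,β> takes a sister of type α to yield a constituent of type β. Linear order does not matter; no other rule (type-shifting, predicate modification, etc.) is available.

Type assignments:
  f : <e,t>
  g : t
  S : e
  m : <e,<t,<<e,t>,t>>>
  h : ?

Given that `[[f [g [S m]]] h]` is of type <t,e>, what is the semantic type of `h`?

For [[f [g [S m]]] h] to have type <t,e> with [f [g [S m]]] of type t, h must be the function: h : <t,<t,e>>.

<t,<t,e>>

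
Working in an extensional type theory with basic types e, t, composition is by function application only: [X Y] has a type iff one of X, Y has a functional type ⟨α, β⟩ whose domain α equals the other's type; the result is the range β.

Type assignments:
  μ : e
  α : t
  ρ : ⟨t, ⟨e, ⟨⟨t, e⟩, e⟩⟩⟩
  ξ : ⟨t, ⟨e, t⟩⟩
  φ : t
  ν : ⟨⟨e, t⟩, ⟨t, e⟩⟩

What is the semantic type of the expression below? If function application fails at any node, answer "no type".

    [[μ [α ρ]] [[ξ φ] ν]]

e

At [α ρ], ρ : ⟨t, ⟨e, ⟨⟨t, e⟩, e⟩⟩⟩ takes α : t, giving ⟨e, ⟨⟨t, e⟩, e⟩⟩.
At [μ [α ρ]], [α ρ] : ⟨e, ⟨⟨t, e⟩, e⟩⟩ takes μ : e, giving ⟨⟨t, e⟩, e⟩.
At [ξ φ], ξ : ⟨t, ⟨e, t⟩⟩ takes φ : t, giving ⟨e, t⟩.
At [[ξ φ] ν], ν : ⟨⟨e, t⟩, ⟨t, e⟩⟩ takes [ξ φ] : ⟨e, t⟩, giving ⟨t, e⟩.
At [[μ [α ρ]] [[ξ φ] ν]], [μ [α ρ]] : ⟨⟨t, e⟩, e⟩ takes [[ξ φ] ν] : ⟨t, e⟩, giving e.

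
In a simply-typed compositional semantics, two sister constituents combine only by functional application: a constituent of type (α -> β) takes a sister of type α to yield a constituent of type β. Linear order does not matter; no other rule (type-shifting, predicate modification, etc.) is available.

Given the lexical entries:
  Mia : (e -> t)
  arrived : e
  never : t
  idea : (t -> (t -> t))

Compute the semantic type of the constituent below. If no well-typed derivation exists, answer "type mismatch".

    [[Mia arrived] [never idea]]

t

[Mia arrived]: functor Mia : (e -> t), argument arrived : e; result t.
[never idea]: functor idea : (t -> (t -> t)), argument never : t; result (t -> t).
[[Mia arrived] [never idea]]: functor [never idea] : (t -> t), argument [Mia arrived] : t; result t.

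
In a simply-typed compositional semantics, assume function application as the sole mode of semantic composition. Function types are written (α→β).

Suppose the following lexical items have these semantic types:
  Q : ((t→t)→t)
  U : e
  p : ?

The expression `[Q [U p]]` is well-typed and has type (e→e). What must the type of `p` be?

(e→(((t→t)→t)→(e→e)))

For [Q [U p]] to have type (e→e) with Q of type ((t→t)→t), [U p] must be the function: [U p] : (((t→t)→t)→(e→e)).
For [U p] to have type (((t→t)→t)→(e→e)) with U of type e, p must be the function: p : (e→(((t→t)→t)→(e→e))).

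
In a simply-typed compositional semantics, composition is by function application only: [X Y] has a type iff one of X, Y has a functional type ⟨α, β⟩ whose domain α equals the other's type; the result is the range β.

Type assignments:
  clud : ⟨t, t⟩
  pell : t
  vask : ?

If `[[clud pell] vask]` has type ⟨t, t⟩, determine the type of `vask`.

⟨t, ⟨t, t⟩⟩

At [[clud pell] vask] (required: ⟨t, t⟩): [clud pell] is t, which is not a function with range ⟨t, t⟩; hence vask is the functor — type ⟨t, ⟨t, t⟩⟩.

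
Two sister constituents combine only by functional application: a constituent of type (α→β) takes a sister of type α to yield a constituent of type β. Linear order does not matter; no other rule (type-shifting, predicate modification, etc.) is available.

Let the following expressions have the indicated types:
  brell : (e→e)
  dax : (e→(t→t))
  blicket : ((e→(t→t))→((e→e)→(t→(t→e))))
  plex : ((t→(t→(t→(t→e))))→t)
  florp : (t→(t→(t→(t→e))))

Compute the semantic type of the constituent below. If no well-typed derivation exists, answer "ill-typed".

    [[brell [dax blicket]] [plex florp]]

(t→e)

[dax blicket]: ((e→(t→t))→((e→e)→(t→(t→e)))) applied to (e→(t→t)) yields ((e→e)→(t→(t→e))).
[brell [dax blicket]]: ((e→e)→(t→(t→e))) applied to (e→e) yields (t→(t→e)).
[plex florp]: ((t→(t→(t→(t→e))))→t) applied to (t→(t→(t→(t→e)))) yields t.
[[brell [dax blicket]] [plex florp]]: (t→(t→e)) applied to t yields (t→e).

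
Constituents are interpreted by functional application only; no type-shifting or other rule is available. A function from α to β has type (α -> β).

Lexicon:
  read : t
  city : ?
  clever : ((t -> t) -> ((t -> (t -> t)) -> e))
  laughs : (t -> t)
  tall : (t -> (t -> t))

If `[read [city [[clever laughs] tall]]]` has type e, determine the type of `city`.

For [read [city [[clever laughs] tall]]] to have type e with read of type t, [city [[clever laughs] tall]] must be the function: [city [[clever laughs] tall]] : (t -> e).
For [city [[clever laughs] tall]] to have type (t -> e) with [[clever laughs] tall] of type e, city must be the function: city : (e -> (t -> e)).

(e -> (t -> e))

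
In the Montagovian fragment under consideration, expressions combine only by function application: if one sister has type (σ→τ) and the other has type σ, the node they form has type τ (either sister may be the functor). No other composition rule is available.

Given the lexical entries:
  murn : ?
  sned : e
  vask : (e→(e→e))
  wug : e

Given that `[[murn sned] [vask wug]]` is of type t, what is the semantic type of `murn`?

[[murn sned] [vask wug]] is required to be t. [vask wug] : (e→e) cannot yield t as functor, so [murn sned] : ((e→e)→t).
[murn sned] is required to be ((e→e)→t). sned : e cannot yield ((e→e)→t) as functor, so murn : (e→((e→e)→t)).

(e→((e→e)→t))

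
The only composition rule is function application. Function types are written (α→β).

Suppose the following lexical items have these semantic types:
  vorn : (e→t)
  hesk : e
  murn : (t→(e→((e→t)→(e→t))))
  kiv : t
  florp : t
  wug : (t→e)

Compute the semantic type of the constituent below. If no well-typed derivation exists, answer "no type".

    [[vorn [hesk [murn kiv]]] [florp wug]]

t

At [murn kiv], murn : (t→(e→((e→t)→(e→t)))) takes kiv : t, giving (e→((e→t)→(e→t))).
At [hesk [murn kiv]], [murn kiv] : (e→((e→t)→(e→t))) takes hesk : e, giving ((e→t)→(e→t)).
At [vorn [hesk [murn kiv]]], [hesk [murn kiv]] : ((e→t)→(e→t)) takes vorn : (e→t), giving (e→t).
At [florp wug], wug : (t→e) takes florp : t, giving e.
At [[vorn [hesk [murn kiv]]] [florp wug]], [vorn [hesk [murn kiv]]] : (e→t) takes [florp wug] : e, giving t.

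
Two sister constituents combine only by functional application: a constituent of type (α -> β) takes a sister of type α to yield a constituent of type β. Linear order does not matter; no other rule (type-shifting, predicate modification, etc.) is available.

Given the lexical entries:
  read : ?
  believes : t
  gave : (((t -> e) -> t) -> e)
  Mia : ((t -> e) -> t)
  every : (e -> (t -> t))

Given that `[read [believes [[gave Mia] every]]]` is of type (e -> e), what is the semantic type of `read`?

[read [believes [[gave Mia] every]]] must have type (e -> e). The sister [believes [[gave Mia] every]] has type t; that is not a function onto (e -> e), so read must be the functor, of type (t -> (e -> e)).

(t -> (e -> e))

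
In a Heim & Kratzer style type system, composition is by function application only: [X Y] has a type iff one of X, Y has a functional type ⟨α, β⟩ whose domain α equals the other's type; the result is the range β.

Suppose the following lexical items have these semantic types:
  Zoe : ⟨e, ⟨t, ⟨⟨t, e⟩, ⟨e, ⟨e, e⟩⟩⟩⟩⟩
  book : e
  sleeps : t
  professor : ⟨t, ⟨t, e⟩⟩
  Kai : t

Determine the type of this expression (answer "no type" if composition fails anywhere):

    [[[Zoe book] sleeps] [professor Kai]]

⟨e, ⟨e, e⟩⟩

At [Zoe book], Zoe : ⟨e, ⟨t, ⟨⟨t, e⟩, ⟨e, ⟨e, e⟩⟩⟩⟩⟩ takes book : e, giving ⟨t, ⟨⟨t, e⟩, ⟨e, ⟨e, e⟩⟩⟩⟩.
At [[Zoe book] sleeps], [Zoe book] : ⟨t, ⟨⟨t, e⟩, ⟨e, ⟨e, e⟩⟩⟩⟩ takes sleeps : t, giving ⟨⟨t, e⟩, ⟨e, ⟨e, e⟩⟩⟩.
At [professor Kai], professor : ⟨t, ⟨t, e⟩⟩ takes Kai : t, giving ⟨t, e⟩.
At [[[Zoe book] sleeps] [professor Kai]], [[Zoe book] sleeps] : ⟨⟨t, e⟩, ⟨e, ⟨e, e⟩⟩⟩ takes [professor Kai] : ⟨t, e⟩, giving ⟨e, ⟨e, e⟩⟩.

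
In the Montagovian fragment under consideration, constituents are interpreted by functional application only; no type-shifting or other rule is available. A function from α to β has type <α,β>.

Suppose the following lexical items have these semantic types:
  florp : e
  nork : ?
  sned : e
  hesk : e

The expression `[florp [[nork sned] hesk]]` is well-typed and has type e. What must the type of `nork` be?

<e,<e,<e,e>>>

[florp [[nork sned] hesk]] is required to be e. florp : e cannot yield e as functor, so [[nork sned] hesk] : <e,e>.
[[nork sned] hesk] is required to be <e,e>. hesk : e cannot yield <e,e> as functor, so [nork sned] : <e,<e,e>>.
[nork sned] is required to be <e,<e,e>>. sned : e cannot yield <e,<e,e>> as functor, so nork : <e,<e,<e,e>>>.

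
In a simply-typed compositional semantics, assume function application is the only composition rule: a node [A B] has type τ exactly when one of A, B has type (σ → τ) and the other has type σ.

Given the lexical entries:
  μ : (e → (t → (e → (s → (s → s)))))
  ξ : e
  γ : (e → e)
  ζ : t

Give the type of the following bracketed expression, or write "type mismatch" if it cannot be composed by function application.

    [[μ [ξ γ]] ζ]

(e → (s → (s → s)))

[ξ γ]: γ is (e → e), ξ is e; result e.
[μ [ξ γ]]: μ is (e → (t → (e → (s → (s → s))))), [ξ γ] is e; result (t → (e → (s → (s → s)))).
[[μ [ξ γ]] ζ]: [μ [ξ γ]] is (t → (e → (s → (s → s)))), ζ is t; result (e → (s → (s → s))).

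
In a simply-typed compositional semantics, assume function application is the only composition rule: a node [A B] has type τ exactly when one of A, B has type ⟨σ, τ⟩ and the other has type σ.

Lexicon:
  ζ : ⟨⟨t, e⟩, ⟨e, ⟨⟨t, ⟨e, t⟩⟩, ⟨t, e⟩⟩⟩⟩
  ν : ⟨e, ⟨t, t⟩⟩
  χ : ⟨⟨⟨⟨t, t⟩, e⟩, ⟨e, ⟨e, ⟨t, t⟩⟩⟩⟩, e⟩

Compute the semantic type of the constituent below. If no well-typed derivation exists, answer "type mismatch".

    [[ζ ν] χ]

[ζ ν]: ⟨⟨t, e⟩, ⟨e, ⟨⟨t, ⟨e, t⟩⟩, ⟨t, e⟩⟩⟩⟩ with ⟨e, ⟨t, t⟩⟩ — neither is a function whose domain matches the other; composition fails here.

type mismatch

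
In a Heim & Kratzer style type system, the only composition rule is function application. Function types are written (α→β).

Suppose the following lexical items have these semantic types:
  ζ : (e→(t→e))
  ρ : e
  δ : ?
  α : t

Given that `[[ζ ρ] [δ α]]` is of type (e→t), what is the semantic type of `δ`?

(t→((t→e)→(e→t)))

For [[ζ ρ] [δ α]] to have type (e→t) with [ζ ρ] of type (t→e), [δ α] must be the function: [δ α] : ((t→e)→(e→t)).
For [δ α] to have type ((t→e)→(e→t)) with α of type t, δ must be the function: δ : (t→((t→e)→(e→t))).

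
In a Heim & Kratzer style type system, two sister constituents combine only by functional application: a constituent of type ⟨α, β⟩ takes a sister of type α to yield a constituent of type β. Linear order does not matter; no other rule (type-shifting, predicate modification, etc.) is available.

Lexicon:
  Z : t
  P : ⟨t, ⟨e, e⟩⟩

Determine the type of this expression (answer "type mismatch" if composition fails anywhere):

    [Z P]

At [Z P], P : ⟨t, ⟨e, e⟩⟩ takes Z : t, giving ⟨e, e⟩.

⟨e, e⟩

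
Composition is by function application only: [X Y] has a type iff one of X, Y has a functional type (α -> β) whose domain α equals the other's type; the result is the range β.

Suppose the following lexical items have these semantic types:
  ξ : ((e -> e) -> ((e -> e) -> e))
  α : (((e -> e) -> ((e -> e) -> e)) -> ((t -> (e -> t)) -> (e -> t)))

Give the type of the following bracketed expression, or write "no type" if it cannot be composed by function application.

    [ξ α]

At [ξ α], α : (((e -> e) -> ((e -> e) -> e)) -> ((t -> (e -> t)) -> (e -> t))) takes ξ : ((e -> e) -> ((e -> e) -> e)), giving ((t -> (e -> t)) -> (e -> t)).

((t -> (e -> t)) -> (e -> t))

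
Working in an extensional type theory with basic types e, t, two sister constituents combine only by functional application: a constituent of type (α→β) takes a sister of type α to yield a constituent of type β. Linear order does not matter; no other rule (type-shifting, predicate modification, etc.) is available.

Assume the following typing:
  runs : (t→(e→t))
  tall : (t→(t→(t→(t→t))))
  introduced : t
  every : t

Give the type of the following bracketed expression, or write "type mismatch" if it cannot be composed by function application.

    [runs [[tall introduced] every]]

type mismatch

At [tall introduced], tall : (t→(t→(t→(t→t)))) takes introduced : t, giving (t→(t→(t→t))).
At [[tall introduced] every], [tall introduced] : (t→(t→(t→t))) takes every : t, giving (t→(t→t)).
At [runs [[tall introduced] every]]: neither (t→(e→t)) nor (t→(t→t)) can take the other as argument; the node is ill-typed.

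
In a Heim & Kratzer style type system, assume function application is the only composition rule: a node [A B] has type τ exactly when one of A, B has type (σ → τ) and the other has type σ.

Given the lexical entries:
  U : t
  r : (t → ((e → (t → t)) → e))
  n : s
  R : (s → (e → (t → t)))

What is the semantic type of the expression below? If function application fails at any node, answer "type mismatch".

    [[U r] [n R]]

e

At [U r], r : (t → ((e → (t → t)) → e)) takes U : t, giving ((e → (t → t)) → e).
At [n R], R : (s → (e → (t → t))) takes n : s, giving (e → (t → t)).
At [[U r] [n R]], [U r] : ((e → (t → t)) → e) takes [n R] : (e → (t → t)), giving e.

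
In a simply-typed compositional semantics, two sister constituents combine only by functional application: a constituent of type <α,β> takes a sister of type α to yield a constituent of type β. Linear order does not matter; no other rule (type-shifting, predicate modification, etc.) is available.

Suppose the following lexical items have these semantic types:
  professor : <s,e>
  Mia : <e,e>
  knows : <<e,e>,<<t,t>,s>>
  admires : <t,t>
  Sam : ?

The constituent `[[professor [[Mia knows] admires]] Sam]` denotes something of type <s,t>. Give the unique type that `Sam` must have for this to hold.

<e,<s,t>>

[[professor [[Mia knows] admires]] Sam] is required to be <s,t>. [professor [[Mia knows] admires]] : e cannot yield <s,t> as functor, so Sam : <e,<s,t>>.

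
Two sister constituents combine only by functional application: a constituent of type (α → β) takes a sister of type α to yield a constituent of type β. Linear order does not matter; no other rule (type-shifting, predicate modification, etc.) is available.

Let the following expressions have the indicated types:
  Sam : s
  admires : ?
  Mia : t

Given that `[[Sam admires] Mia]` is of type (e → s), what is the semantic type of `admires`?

For [[Sam admires] Mia] to have type (e → s) with Mia of type t, [Sam admires] must be the function: [Sam admires] : (t → (e → s)).
For [Sam admires] to have type (t → (e → s)) with Sam of type s, admires must be the function: admires : (s → (t → (e → s))).

(s → (t → (e → s)))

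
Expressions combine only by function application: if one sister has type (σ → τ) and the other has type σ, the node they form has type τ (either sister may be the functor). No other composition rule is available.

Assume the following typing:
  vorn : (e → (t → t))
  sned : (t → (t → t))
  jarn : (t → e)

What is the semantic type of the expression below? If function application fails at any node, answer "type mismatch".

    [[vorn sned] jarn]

At [vorn sned]: neither (e → (t → t)) nor (t → (t → t)) can take the other as argument; the node is ill-typed.

type mismatch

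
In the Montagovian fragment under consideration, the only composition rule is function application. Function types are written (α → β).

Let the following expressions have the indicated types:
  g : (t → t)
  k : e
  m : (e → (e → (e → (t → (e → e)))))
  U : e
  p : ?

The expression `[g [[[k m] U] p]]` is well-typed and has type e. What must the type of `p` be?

For [g [[[k m] U] p]] to have type e with g of type (t → t), [[[k m] U] p] must be the function: [[[k m] U] p] : ((t → t) → e).
For [[[k m] U] p] to have type ((t → t) → e) with [[k m] U] of type (e → (t → (e → e))), p must be the function: p : ((e → (t → (e → e))) → ((t → t) → e)).

((e → (t → (e → e))) → ((t → t) → e))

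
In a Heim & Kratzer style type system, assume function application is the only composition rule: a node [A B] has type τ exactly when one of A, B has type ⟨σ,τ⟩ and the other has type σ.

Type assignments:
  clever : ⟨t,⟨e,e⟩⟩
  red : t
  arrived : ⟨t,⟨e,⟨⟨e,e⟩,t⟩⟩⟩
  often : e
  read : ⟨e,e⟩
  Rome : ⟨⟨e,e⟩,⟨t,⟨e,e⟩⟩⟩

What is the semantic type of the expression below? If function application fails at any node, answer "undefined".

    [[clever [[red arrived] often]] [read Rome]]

At [red arrived], arrived : ⟨t,⟨e,⟨⟨e,e⟩,t⟩⟩⟩ takes red : t, giving ⟨e,⟨⟨e,e⟩,t⟩⟩.
At [[red arrived] often], [red arrived] : ⟨e,⟨⟨e,e⟩,t⟩⟩ takes often : e, giving ⟨⟨e,e⟩,t⟩.
[clever [[red arrived] often]]: ⟨t,⟨e,e⟩⟩ with ⟨⟨e,e⟩,t⟩ — neither is a function whose domain matches the other; composition fails here.

undefined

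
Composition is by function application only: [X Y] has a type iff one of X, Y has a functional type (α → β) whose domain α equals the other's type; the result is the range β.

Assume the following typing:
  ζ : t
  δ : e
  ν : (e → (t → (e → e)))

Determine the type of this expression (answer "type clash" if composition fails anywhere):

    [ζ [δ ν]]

[δ ν]: functor ν : (e → (t → (e → e))), argument δ : e; result (t → (e → e)).
[ζ [δ ν]]: functor [δ ν] : (t → (e → e)), argument ζ : t; result (e → e).

(e → e)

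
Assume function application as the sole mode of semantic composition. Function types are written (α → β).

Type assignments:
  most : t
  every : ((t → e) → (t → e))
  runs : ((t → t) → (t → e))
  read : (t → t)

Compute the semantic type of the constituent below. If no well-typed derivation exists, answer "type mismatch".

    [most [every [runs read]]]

At [runs read], runs : ((t → t) → (t → e)) takes read : (t → t), giving (t → e).
At [every [runs read]], every : ((t → e) → (t → e)) takes [runs read] : (t → e), giving (t → e).
At [most [every [runs read]]], [every [runs read]] : (t → e) takes most : t, giving e.

e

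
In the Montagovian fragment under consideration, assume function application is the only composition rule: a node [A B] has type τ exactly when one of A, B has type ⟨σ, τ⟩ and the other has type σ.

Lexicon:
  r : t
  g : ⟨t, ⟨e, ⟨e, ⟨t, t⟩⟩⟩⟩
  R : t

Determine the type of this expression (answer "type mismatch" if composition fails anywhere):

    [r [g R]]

[g R]: ⟨t, ⟨e, ⟨e, ⟨t, t⟩⟩⟩⟩ applied to t yields ⟨e, ⟨e, ⟨t, t⟩⟩⟩.
[r [g R]]: t with ⟨e, ⟨e, ⟨t, t⟩⟩⟩ — neither is a function whose domain matches the other; composition fails here.

type mismatch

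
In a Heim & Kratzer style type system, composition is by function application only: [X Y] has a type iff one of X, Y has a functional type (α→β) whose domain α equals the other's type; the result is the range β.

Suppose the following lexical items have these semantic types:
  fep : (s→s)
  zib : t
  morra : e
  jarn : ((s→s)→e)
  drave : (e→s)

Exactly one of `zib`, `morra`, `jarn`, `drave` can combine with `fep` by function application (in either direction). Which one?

jarn

zib : t — neither side's domain matches the other.
morra : e — neither side's domain matches the other.
jarn — combines: jarn : ((s→s)→e) takes fep : (s→s) as argument, giving e.
drave : (e→s) — neither side's domain matches the other.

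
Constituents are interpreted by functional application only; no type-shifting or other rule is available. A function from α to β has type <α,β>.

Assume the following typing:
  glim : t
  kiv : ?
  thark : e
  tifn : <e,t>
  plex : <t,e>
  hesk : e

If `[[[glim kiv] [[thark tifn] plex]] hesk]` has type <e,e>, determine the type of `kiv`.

<t,<e,<e,<e,e>>>>

[[[glim kiv] [[thark tifn] plex]] hesk] must have type <e,e>. The sister hesk has type e; that is not a function onto <e,e>, so [[glim kiv] [[thark tifn] plex]] must be the functor, of type <e,<e,e>>.
[[glim kiv] [[thark tifn] plex]] must have type <e,<e,e>>. The sister [[thark tifn] plex] has type e; that is not a function onto <e,<e,e>>, so [glim kiv] must be the functor, of type <e,<e,<e,e>>>.
[glim kiv] must have type <e,<e,<e,e>>>. The sister glim has type t; that is not a function onto <e,<e,<e,e>>>, so kiv must be the functor, of type <t,<e,<e,<e,e>>>>.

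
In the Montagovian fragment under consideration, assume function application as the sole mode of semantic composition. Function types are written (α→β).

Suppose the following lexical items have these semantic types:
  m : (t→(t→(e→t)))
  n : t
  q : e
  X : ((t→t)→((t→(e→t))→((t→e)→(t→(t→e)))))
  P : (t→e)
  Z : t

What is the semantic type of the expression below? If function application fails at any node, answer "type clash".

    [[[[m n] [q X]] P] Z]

type clash

[m n] — m of type (t→(t→(e→t))) combines with n of type t: type (t→(e→t)).
[q X]: e with ((t→t)→((t→(e→t))→((t→e)→(t→(t→e))))) — neither is a function whose domain matches the other; composition fails here.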